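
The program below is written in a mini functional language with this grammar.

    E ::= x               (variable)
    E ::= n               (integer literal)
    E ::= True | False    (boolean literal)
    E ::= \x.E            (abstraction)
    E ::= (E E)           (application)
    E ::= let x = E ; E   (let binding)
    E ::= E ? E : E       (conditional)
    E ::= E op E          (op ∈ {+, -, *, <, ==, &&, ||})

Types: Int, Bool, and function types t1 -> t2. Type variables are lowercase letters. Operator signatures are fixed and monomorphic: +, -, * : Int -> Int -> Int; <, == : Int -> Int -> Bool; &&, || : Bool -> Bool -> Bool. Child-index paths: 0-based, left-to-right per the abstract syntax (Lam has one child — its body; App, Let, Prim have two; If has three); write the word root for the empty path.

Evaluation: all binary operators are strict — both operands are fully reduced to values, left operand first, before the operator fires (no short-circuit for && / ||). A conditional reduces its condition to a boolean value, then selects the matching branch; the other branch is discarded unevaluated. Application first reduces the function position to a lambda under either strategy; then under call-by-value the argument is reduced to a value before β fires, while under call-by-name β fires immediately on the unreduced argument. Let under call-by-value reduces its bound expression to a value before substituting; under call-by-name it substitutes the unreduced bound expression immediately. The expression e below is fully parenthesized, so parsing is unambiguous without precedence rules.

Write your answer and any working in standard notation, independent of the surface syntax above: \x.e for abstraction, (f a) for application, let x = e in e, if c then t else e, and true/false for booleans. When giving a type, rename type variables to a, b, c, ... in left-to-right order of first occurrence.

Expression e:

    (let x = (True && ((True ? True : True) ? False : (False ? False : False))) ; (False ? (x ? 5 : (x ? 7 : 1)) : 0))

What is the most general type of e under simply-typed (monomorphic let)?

Answer: Int

Derivation:
  unify Bool ~ Bool
  unify Bool ~ Bool
  unify Bool ~ Bool
  unify Bool ~ Bool
  unify Bool ~ Bool
  unify Bool ~ Bool
  unify Bool ~ Bool
  unify Bool ~ Bool
let x : Bool
  unify Bool ~ Bool
x : Bool
  unify Bool ~ Bool
x : Bool
  unify Bool ~ Bool
  unify Int ~ Int
  unify Int ~ Int
  unify Int ~ Int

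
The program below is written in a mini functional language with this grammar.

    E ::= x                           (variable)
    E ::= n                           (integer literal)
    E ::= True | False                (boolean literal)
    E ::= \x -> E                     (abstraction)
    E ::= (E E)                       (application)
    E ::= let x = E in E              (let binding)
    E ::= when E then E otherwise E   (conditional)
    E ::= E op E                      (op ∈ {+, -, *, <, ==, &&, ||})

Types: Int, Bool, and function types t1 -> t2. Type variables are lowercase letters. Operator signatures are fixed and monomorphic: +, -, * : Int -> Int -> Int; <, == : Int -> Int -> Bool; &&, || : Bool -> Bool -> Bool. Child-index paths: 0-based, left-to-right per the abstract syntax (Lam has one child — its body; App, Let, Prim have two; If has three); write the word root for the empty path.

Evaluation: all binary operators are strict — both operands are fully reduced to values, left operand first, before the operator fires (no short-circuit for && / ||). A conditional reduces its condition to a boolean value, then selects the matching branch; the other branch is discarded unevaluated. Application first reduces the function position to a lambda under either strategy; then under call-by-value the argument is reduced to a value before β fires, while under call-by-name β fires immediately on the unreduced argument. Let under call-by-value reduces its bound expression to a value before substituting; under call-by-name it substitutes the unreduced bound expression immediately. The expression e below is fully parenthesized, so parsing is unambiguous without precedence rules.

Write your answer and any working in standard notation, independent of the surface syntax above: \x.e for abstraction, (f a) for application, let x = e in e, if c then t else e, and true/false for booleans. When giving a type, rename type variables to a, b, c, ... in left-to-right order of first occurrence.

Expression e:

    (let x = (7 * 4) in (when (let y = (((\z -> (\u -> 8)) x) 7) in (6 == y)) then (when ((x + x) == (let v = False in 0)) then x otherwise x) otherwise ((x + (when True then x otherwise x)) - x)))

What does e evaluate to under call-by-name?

Answer: 28

Trace:
step 0: (let x = (7 * 4) in (if (let y = (((\z.(\u.8)) x) 7) in (6 == y)) then (if ((x + x) == (let v = false in 0)) then x else x) else ((x + (if true then x else x)) - x)))
step 1: [let@root] (if (let y = (((\z.(\u.8)) (7 * 4)) 7) in (6 == y)) then (if (((7 * 4) + (7 * 4)) == (let v = false in 0)) then (7 * 4) else (7 * 4)) else (((7 * 4) + (if true then (7 * 4) else (7 * 4))) - (7 * 4)))
step 2: [let@0] (if (6 == (((\z.(\u.8)) (7 * 4)) 7)) then (if (((7 * 4) + (7 * 4)) == (let v = false in 0)) then (7 * 4) else (7 * 4)) else (((7 * 4) + (if true then (7 * 4) else (7 * 4))) - (7 * 4)))
step 3: [beta@0.1.0] (if (6 == ((\u.8) 7)) then (if (((7 * 4) + (7 * 4)) == (let v = false in 0)) then (7 * 4) else (7 * 4)) else (((7 * 4) + (if true then (7 * 4) else (7 * 4))) - (7 * 4)))
step 4: [beta@0.1] (if (6 == 8) then (if (((7 * 4) + (7 * 4)) == (let v = false in 0)) then (7 * 4) else (7 * 4)) else (((7 * 4) + (if true then (7 * 4) else (7 * 4))) - (7 * 4)))
step 5: [delta@0] (if false then (if (((7 * 4) + (7 * 4)) == (let v = false in 0)) then (7 * 4) else (7 * 4)) else (((7 * 4) + (if true then (7 * 4) else (7 * 4))) - (7 * 4)))
step 6: [if@root] (((7 * 4) + (if true then (7 * 4) else (7 * 4))) - (7 * 4))
step 7: [delta@0.0] ((28 + (if true then (7 * 4) else (7 * 4))) - (7 * 4))
step 8: [if@0.1] ((28 + (7 * 4)) - (7 * 4))
step 9: [delta@0.1] ((28 + 28) - (7 * 4))
step 10: [delta@0] (56 - (7 * 4))
step 11: [delta@1] (56 - 28)
step 12: [delta@root] 28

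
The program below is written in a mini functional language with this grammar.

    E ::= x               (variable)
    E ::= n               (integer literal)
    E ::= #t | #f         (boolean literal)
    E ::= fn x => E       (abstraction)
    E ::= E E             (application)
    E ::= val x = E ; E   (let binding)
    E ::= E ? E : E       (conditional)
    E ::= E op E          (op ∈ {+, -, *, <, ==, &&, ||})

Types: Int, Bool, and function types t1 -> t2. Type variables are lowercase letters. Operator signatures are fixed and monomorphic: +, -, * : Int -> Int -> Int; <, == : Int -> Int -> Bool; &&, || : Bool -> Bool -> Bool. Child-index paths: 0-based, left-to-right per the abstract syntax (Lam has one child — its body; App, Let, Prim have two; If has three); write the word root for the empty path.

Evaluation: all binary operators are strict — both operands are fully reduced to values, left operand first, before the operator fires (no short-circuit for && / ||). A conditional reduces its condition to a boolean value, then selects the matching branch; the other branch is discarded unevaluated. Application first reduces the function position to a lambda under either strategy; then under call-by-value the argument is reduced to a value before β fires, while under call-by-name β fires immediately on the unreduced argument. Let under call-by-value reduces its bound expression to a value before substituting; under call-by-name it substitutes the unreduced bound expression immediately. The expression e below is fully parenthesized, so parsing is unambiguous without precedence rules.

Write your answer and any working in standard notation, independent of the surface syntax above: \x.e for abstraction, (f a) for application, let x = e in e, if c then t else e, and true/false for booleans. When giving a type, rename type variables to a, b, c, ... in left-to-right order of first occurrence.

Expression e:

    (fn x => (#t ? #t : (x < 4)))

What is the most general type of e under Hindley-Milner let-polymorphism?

Answer: Int -> Bool

Trace:
  unify Bool ~ Bool
x : a
  unify a ~ Int
  unify Int ~ Int
  unify Bool ~ Bool
\x._ : Int -> Bool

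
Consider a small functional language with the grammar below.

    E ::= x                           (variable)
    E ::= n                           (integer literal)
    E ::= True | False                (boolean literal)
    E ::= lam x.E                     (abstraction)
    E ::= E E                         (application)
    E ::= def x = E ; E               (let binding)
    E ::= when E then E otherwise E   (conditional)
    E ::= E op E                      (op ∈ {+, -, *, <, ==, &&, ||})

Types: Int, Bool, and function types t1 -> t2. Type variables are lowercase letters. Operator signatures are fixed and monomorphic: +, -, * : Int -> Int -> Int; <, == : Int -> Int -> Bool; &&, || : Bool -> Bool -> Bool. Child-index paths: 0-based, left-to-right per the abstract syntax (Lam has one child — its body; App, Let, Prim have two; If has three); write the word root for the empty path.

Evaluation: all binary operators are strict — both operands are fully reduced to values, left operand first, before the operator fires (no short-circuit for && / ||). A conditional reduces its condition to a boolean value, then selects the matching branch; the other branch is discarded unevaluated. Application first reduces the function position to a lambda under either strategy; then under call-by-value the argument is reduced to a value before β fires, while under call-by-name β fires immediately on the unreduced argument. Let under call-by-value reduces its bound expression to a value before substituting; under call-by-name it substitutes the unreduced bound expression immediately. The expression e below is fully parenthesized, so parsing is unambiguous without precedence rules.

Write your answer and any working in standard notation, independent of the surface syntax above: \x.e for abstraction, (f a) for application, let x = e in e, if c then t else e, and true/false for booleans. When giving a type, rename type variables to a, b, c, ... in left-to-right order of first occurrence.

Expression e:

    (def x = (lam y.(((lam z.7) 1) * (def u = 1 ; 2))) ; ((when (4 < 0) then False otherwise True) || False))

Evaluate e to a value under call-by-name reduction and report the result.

Derivation:
step 0: (let x = (\y.(((\z.7) 1) * (let u = 1 in 2))) in ((if (4 < 0) then false else true) || false))
step 1: [let@root] ((if (4 < 0) then false else true) || false)
step 2: [delta@0.0] ((if false then false else true) || false)
step 3: [if@0] (true || false)
step 4: [delta@root] true

Answer: true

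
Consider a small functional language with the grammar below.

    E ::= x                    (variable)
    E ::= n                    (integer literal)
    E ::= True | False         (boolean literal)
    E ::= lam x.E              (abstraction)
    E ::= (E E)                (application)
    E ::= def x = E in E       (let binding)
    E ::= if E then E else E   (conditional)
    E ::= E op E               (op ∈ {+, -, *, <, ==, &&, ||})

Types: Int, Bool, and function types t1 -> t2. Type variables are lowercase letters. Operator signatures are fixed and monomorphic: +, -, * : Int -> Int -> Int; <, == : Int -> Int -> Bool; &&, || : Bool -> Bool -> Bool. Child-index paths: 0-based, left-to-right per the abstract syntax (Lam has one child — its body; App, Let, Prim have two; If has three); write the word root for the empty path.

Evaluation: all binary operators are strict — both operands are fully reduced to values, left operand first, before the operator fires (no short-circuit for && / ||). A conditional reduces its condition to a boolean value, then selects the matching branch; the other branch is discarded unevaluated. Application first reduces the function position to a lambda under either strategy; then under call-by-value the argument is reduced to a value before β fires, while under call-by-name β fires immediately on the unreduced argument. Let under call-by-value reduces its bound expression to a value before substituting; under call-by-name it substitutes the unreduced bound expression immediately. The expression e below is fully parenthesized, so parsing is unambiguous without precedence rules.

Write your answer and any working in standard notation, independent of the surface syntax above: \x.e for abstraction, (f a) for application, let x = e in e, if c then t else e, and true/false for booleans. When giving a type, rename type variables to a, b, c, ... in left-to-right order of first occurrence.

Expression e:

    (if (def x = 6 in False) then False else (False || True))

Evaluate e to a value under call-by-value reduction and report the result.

Derivation:
step 0: (if (let x = 6 in false) then false else (false || true))
step 1: [let@0] (if false then false else (false || true))
step 2: [if@root] (false || true)
step 3: [delta@root] true

Answer: true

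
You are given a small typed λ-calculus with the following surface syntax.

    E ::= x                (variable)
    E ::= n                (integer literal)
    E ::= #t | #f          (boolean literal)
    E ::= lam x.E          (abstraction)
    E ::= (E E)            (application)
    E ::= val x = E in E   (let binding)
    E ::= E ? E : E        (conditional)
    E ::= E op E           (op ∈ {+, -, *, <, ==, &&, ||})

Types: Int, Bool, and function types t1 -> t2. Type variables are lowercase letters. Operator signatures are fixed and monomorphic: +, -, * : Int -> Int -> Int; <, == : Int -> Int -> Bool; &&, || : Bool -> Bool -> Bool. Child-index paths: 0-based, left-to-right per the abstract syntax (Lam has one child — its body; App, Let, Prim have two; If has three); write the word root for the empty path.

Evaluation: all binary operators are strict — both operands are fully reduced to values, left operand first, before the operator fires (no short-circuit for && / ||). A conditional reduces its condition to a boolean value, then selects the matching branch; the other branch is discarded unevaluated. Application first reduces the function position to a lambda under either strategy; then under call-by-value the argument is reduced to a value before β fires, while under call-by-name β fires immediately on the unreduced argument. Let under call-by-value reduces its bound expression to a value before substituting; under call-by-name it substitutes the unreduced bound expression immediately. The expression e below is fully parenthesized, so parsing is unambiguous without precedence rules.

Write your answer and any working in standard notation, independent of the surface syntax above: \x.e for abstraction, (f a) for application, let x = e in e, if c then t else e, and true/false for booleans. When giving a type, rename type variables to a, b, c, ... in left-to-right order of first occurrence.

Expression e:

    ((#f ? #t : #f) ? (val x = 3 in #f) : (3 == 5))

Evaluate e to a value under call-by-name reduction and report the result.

Derivation:
step 0: (if (if false then true else false) then (let x = 3 in false) else (3 == 5))
step 1: [if@0] (if false then (let x = 3 in false) else (3 == 5))
step 2: [if@root] (3 == 5)
step 3: [delta@root] false

Answer: false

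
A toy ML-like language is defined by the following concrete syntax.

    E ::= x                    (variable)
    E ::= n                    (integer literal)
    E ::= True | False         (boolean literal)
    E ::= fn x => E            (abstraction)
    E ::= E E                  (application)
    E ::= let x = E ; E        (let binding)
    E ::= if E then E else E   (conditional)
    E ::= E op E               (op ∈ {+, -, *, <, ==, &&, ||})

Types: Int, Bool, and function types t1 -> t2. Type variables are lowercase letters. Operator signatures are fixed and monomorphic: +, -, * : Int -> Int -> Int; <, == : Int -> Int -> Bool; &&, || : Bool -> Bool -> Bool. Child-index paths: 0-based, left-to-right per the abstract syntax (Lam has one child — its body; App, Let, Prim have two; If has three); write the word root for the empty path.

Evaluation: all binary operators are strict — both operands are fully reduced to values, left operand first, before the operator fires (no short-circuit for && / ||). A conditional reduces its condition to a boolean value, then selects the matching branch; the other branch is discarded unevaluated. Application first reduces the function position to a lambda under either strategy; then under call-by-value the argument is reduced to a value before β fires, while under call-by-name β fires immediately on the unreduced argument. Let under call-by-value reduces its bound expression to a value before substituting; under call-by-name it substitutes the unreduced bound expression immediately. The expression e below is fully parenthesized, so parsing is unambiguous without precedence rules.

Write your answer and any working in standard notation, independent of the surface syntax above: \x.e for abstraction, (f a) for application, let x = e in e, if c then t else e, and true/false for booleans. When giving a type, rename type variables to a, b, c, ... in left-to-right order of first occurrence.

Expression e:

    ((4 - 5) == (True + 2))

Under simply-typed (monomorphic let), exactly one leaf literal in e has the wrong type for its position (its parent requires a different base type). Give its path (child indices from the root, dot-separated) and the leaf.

Answer: 1.0 : true

Working:
  unify Int ~ Int
  unify Int ~ Int
  unify Int ~ Int
  unify Bool ~ Int
  FAIL: mismatch Bool ~ Int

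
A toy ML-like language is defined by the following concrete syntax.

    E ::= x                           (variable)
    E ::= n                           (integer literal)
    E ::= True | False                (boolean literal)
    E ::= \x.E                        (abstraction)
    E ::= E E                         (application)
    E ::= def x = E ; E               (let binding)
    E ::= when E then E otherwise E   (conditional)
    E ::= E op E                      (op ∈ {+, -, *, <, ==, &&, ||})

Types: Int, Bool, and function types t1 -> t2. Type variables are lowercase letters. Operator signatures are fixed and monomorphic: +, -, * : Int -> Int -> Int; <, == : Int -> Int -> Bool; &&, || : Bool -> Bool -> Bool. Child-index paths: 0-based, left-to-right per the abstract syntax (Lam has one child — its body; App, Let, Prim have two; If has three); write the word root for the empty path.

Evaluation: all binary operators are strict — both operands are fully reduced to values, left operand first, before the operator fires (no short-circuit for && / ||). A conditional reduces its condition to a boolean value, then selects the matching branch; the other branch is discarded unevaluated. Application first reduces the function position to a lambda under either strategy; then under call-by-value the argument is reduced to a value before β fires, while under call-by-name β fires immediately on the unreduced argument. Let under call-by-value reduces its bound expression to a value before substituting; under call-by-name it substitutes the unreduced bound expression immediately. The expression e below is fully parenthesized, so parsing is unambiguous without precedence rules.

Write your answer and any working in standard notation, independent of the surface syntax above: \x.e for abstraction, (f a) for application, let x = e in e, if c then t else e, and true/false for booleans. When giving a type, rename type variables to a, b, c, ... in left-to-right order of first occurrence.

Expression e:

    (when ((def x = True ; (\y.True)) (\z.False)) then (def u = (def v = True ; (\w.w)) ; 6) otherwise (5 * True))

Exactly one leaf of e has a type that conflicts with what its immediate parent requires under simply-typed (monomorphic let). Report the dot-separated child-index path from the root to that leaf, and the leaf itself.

Answer: 2.1 : true

Derivation:
let x : Bool
\y._ : a -> Bool
\z._ : b -> Bool
  unify a -> Bool ~ (b -> Bool) -> c
  unify a ~ b -> Bool
  unify Bool ~ c
_ _ : Bool
  unify Bool ~ Bool
let v : Bool
w : d
\w._ : d -> d
let u : d -> d
  unify Int ~ Int
  unify Bool ~ Int
  FAIL: mismatch Bool ~ Int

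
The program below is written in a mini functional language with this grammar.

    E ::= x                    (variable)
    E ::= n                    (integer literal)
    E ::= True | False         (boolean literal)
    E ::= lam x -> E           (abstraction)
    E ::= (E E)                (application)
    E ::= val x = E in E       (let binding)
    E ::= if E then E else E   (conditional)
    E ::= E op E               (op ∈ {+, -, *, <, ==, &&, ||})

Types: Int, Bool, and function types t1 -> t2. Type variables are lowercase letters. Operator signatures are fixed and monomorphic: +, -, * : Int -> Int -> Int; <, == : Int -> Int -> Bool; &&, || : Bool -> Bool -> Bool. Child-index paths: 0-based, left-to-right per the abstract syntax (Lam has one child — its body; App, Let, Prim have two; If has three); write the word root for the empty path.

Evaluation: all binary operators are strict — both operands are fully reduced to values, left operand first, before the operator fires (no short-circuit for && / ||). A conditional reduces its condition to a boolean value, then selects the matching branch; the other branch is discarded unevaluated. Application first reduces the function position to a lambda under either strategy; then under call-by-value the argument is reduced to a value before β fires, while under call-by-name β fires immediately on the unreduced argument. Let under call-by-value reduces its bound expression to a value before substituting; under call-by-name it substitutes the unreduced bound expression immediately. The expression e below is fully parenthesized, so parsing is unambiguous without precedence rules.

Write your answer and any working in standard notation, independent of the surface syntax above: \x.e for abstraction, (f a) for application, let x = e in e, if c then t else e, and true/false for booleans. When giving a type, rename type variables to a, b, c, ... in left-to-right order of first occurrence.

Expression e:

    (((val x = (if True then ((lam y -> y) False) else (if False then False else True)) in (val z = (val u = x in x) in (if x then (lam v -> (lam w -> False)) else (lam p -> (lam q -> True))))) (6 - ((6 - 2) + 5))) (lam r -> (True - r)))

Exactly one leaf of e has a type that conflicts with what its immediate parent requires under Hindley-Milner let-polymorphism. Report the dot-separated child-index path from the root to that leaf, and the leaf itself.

Answer: 1.0.0 : true

Derivation:
  unify Bool ~ Bool
y : a
\y._ : a -> a
  unify a -> a ~ Bool -> b
  unify a ~ Bool
  unify Bool ~ b
_ _ : Bool
  unify Bool ~ Bool
  unify Bool ~ Bool
  unify Bool ~ Bool
let x : Bool
x : Bool
let u : Bool
x : Bool
let z : Bool
x : Bool
  unify Bool ~ Bool
\w._ : d -> Bool
\v._ : c -> d -> Bool
\q._ : f -> Bool
\p._ : e -> f -> Bool
  unify c -> d -> Bool ~ e -> f -> Bool
  unify c ~ e
  unify d -> Bool ~ f -> Bool
  unify d ~ f
  unify Bool ~ Bool
  unify Int ~ Int
  unify Int ~ Int
  unify Int ~ Int
  unify Int ~ Int
  unify Int ~ Int
  unify Int ~ Int
  unify e -> f -> Bool ~ Int -> g
  unify e ~ Int
  unify f -> Bool ~ g
_ _ : f -> Bool
  unify Bool ~ Int
  FAIL: mismatch Bool ~ Int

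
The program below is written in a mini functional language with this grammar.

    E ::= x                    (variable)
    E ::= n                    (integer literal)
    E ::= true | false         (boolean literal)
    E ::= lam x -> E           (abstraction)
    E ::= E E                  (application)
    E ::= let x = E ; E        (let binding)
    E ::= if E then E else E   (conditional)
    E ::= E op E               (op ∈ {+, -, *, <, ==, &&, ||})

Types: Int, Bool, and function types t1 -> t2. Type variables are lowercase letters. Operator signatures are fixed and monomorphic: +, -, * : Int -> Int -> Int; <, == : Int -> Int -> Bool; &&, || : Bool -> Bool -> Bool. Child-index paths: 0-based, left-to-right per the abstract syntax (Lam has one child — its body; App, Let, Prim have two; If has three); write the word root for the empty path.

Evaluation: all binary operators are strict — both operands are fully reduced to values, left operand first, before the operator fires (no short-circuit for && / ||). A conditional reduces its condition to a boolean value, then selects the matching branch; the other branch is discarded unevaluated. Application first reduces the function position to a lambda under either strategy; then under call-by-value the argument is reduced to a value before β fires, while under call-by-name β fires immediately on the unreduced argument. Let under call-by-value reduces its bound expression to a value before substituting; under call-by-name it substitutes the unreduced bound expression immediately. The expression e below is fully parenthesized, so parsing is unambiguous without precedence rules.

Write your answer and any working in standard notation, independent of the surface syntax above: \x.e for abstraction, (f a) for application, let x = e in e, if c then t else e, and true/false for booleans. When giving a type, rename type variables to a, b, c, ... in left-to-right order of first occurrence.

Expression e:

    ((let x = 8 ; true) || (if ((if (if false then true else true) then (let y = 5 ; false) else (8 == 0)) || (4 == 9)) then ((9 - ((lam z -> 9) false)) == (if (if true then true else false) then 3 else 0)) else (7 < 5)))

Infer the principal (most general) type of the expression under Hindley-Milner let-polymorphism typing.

Answer: Bool

Trace:
let x : Int
  unify Bool ~ Bool
  unify Bool ~ Bool
  unify Bool ~ Bool
  unify Bool ~ Bool
let y : Int
  unify Int ~ Int
  unify Int ~ Int
  unify Bool ~ Bool
  unify Bool ~ Bool
  unify Int ~ Int
  unify Int ~ Int
  unify Bool ~ Bool
  unify Bool ~ Bool
  unify Int ~ Int
\z._ : a -> Int
  unify a -> Int ~ Bool -> b
  unify a ~ Bool
  unify Int ~ b
_ _ : Int
  unify Int ~ Int
  unify Int ~ Int
  unify Bool ~ Bool
  unify Bool ~ Bool
  unify Bool ~ Bool
  unify Int ~ Int
  unify Int ~ Int
  unify Int ~ Int
  unify Int ~ Int
  unify Bool ~ Bool
  unify Bool ~ Bool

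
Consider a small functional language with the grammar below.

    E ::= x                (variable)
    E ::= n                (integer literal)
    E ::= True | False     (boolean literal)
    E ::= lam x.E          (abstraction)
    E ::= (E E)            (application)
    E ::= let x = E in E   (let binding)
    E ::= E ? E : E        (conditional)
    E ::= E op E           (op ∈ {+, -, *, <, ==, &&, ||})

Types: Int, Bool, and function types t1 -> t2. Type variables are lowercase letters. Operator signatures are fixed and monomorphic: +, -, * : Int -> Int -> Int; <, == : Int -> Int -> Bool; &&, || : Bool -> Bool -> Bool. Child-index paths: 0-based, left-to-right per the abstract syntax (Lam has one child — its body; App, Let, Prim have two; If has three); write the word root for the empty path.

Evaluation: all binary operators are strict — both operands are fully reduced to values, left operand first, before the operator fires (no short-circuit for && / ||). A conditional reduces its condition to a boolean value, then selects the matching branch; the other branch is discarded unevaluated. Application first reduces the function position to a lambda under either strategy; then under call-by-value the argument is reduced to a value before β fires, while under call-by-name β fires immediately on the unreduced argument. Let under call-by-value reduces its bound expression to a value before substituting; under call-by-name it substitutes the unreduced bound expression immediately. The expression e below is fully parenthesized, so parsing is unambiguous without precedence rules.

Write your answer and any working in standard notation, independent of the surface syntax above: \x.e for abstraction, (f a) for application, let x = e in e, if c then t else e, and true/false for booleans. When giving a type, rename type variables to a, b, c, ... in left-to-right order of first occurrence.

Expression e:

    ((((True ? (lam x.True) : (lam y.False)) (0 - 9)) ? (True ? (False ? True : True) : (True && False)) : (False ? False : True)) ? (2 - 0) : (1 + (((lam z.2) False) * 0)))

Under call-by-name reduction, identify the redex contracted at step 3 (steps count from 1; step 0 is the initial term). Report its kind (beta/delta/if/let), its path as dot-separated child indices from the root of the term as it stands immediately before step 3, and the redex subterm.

Answer: if at 0 : (if true then (if true then (if false then true else true) else (true && false)) else (if false then false else true))

Working:
step 0: (if (if ((if true then (\x.true) else (\y.false)) (0 - 9)) then (if true then (if false then true else true) else (true && false)) else (if false then false else true)) then (2 - 0) else (1 + (((\z.2) false) * 0)))
step 1: [if@0.0.0] (if (if ((\x.true) (0 - 9)) then (if true then (if false then true else true) else (true && false)) else (if false then false else true)) then (2 - 0) else (1 + (((\z.2) false) * 0)))
step 2: [beta@0.0] (if (if true then (if true then (if false then true else true) else (true && false)) else (if false then false else true)) then (2 - 0) else (1 + (((\z.2) false) * 0)))
step 3: [if@0] (if (if true then (if false then true else true) else (true && false)) then (2 - 0) else (1 + (((\z.2) false) * 0)))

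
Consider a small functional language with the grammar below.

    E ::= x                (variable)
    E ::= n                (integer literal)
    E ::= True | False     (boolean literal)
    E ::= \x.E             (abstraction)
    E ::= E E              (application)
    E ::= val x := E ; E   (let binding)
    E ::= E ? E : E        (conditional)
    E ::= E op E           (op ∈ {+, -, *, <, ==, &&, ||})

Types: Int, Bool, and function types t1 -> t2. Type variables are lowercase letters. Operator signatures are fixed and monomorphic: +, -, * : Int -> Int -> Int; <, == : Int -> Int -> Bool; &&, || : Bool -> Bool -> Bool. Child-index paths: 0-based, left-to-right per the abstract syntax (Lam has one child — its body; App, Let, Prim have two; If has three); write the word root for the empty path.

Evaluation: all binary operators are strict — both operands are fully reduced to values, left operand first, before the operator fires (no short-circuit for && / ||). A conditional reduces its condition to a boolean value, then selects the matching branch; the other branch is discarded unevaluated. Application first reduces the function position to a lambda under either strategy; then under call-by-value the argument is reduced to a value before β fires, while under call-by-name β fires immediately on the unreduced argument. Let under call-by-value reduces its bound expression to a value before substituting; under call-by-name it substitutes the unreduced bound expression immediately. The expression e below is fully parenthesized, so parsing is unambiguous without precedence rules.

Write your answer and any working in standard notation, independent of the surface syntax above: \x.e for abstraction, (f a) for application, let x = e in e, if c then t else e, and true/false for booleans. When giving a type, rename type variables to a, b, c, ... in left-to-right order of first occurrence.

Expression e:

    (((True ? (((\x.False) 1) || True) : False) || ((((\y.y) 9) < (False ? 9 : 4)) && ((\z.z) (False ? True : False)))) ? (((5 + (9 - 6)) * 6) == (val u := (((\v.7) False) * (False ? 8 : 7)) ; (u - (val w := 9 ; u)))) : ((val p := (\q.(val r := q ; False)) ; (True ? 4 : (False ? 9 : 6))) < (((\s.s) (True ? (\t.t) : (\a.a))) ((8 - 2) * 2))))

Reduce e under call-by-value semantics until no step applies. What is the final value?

Answer: false

Derivation:
step 0: (if ((if true then (((\x.false) 1) || true) else false) || ((((\y.y) 9) < (if false then 9 else 4)) && ((\z.z) (if false then true else false)))) then (((5 + (9 - 6)) * 6) == (let u = (((\v.7) false) * (if false then 8 else 7)) in (u - (let w = 9 in u)))) else ((let p = (\q.(let r = q in false)) in (if true then 4 else (if false then 9 else 6))) < (((\s.s) (if true then (\t.t) else (\a.a))) ((8 - 2) * 2))))
step 1: [if@0.0] (if ((((\x.false) 1) || true) || ((((\y.y) 9) < (if false then 9 else 4)) && ((\z.z) (if false then true else false)))) then (((5 + (9 - 6)) * 6) == (let u = (((\v.7) false) * (if false then 8 else 7)) in (u - (let w = 9 in u)))) else ((let p = (\q.(let r = q in false)) in (if true then 4 else (if false then 9 else 6))) < (((\s.s) (if true then (\t.t) else (\a.a))) ((8 - 2) * 2))))
step 2: [beta@0.0.0] (if ((false || true) || ((((\y.y) 9) < (if false then 9 else 4)) && ((\z.z) (if false then true else false)))) then (((5 + (9 - 6)) * 6) == (let u = (((\v.7) false) * (if false then 8 else 7)) in (u - (let w = 9 in u)))) else ((let p = (\q.(let r = q in false)) in (if true then 4 else (if false then 9 else 6))) < (((\s.s) (if true then (\t.t) else (\a.a))) ((8 - 2) * 2))))
step 3: [delta@0.0] (if (true || ((((\y.y) 9) < (if false then 9 else 4)) && ((\z.z) (if false then true else false)))) then (((5 + (9 - 6)) * 6) == (let u = (((\v.7) false) * (if false then 8 else 7)) in (u - (let w = 9 in u)))) else ((let p = (\q.(let r = q in false)) in (if true then 4 else (if false then 9 else 6))) < (((\s.s) (if true then (\t.t) else (\a.a))) ((8 - 2) * 2))))
step 4: [beta@0.1.0.0] (if (true || ((9 < (if false then 9 else 4)) && ((\z.z) (if false then true else false)))) then (((5 + (9 - 6)) * 6) == (let u = (((\v.7) false) * (if false then 8 else 7)) in (u - (let w = 9 in u)))) else ((let p = (\q.(let r = q in false)) in (if true then 4 else (if false then 9 else 6))) < (((\s.s) (if true then (\t.t) else (\a.a))) ((8 - 2) * 2))))
step 5: [if@0.1.0.1] (if (true || ((9 < 4) && ((\z.z) (if false then true else false)))) then (((5 + (9 - 6)) * 6) == (let u = (((\v.7) false) * (if false then 8 else 7)) in (u - (let w = 9 in u)))) else ((let p = (\q.(let r = q in false)) in (if true then 4 else (if false then 9 else 6))) < (((\s.s) (if true then (\t.t) else (\a.a))) ((8 - 2) * 2))))
step 6: [delta@0.1.0] (if (true || (false && ((\z.z) (if false then true else false)))) then (((5 + (9 - 6)) * 6) == (let u = (((\v.7) false) * (if false then 8 else 7)) in (u - (let w = 9 in u)))) else ((let p = (\q.(let r = q in false)) in (if true then 4 else (if false then 9 else 6))) < (((\s.s) (if true then (\t.t) else (\a.a))) ((8 - 2) * 2))))
step 7: [if@0.1.1.1] (if (true || (false && ((\z.z) false))) then (((5 + (9 - 6)) * 6) == (let u = (((\v.7) false) * (if false then 8 else 7)) in (u - (let w = 9 in u)))) else ((let p = (\q.(let r = q in false)) in (if true then 4 else (if false then 9 else 6))) < (((\s.s) (if true then (\t.t) else (\a.a))) ((8 - 2) * 2))))
step 8: [beta@0.1.1] (if (true || (false && false)) then (((5 + (9 - 6)) * 6) == (let u = (((\v.7) false) * (if false then 8 else 7)) in (u - (let w = 9 in u)))) else ((let p = (\q.(let r = q in false)) in (if true then 4 else (if false then 9 else 6))) < (((\s.s) (if true then (\t.t) else (\a.a))) ((8 - 2) * 2))))
step 9: [delta@0.1] (if (true || false) then (((5 + (9 - 6)) * 6) == (let u = (((\v.7) false) * (if false then 8 else 7)) in (u - (let w = 9 in u)))) else ((let p = (\q.(let r = q in false)) in (if true then 4 else (if false then 9 else 6))) < (((\s.s) (if true then (\t.t) else (\a.a))) ((8 - 2) * 2))))
step 10: [delta@0] (if true then (((5 + (9 - 6)) * 6) == (let u = (((\v.7) false) * (if false then 8 else 7)) in (u - (let w = 9 in u)))) else ((let p = (\q.(let r = q in false)) in (if true then 4 else (if false then 9 else 6))) < (((\s.s) (if true then (\t.t) else (\a.a))) ((8 - 2) * 2))))
step 11: [if@root] (((5 + (9 - 6)) * 6) == (let u = (((\v.7) false) * (if false then 8 else 7)) in (u - (let w = 9 in u))))
step 12: [delta@0.0.1] (((5 + 3) * 6) == (let u = (((\v.7) false) * (if false then 8 else 7)) in (u - (let w = 9 in u))))
step 13: [delta@0.0] ((8 * 6) == (let u = (((\v.7) false) * (if false then 8 else 7)) in (u - (let w = 9 in u))))
step 14: [delta@0] (48 == (let u = (((\v.7) false) * (if false then 8 else 7)) in (u - (let w = 9 in u))))
step 15: [beta@1.0.0] (48 == (let u = (7 * (if false then 8 else 7)) in (u - (let w = 9 in u))))
step 16: [if@1.0.1] (48 == (let u = (7 * 7) in (u - (let w = 9 in u))))
step 17: [delta@1.0] (48 == (let u = 49 in (u - (let w = 9 in u))))
step 18: [let@1] (48 == (49 - (let w = 9 in 49)))
step 19: [let@1.1] (48 == (49 - 49))
step 20: [delta@1] (48 == 0)
step 21: [delta@root] false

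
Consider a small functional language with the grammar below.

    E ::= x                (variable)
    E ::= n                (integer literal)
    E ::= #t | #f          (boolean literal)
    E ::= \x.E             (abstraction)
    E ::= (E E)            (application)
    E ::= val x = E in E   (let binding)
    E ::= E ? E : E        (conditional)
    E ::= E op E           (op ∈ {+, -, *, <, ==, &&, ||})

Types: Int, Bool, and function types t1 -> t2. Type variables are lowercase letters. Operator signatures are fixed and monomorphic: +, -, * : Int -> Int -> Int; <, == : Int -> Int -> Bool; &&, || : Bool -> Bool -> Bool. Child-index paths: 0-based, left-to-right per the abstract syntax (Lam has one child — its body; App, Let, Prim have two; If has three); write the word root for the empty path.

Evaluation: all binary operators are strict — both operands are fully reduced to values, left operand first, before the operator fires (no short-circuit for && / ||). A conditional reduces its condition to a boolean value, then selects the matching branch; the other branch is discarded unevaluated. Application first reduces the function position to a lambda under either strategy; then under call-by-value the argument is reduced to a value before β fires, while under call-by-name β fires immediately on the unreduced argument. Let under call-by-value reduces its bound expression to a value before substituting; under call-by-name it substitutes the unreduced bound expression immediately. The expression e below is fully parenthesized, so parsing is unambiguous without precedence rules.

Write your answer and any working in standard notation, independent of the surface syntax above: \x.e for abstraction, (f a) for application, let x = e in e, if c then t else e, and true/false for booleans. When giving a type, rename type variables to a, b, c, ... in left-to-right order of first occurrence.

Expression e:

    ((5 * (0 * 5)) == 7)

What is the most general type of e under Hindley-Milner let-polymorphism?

Trace:
  unify Int ~ Int
  unify Int ~ Int
  unify Int ~ Int
  unify Int ~ Int
  unify Int ~ Int
  unify Int ~ Int

Answer: Bool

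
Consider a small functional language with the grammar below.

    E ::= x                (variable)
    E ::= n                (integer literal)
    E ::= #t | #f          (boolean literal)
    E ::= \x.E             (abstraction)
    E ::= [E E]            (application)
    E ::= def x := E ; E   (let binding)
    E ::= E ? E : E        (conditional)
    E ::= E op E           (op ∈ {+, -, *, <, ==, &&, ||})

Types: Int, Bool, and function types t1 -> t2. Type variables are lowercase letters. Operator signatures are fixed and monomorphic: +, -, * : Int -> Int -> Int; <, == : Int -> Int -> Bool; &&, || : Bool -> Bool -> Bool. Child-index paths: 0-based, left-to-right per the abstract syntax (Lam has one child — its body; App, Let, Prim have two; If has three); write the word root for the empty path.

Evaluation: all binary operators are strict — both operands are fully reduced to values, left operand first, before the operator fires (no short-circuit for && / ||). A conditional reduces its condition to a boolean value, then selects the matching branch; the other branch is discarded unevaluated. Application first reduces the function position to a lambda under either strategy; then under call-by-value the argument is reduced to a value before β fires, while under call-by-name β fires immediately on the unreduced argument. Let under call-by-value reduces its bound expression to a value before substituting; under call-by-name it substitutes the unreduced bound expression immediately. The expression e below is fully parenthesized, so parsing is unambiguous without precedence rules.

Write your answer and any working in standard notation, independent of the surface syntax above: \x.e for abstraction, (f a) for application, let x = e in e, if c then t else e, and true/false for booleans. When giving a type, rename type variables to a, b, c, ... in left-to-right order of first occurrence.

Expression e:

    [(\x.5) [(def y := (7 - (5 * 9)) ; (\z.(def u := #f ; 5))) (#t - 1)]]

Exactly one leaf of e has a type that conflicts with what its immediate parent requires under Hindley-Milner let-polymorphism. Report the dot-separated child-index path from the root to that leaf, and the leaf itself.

Trace:
\x._ : a -> Int
  unify Int ~ Int
  unify Int ~ Int
  unify Int ~ Int
  unify Int ~ Int
let y : Int
let u : Bool
\z._ : b -> Int
  unify Bool ~ Int
  FAIL: mismatch Bool ~ Int

Answer: 1.1.0 : true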